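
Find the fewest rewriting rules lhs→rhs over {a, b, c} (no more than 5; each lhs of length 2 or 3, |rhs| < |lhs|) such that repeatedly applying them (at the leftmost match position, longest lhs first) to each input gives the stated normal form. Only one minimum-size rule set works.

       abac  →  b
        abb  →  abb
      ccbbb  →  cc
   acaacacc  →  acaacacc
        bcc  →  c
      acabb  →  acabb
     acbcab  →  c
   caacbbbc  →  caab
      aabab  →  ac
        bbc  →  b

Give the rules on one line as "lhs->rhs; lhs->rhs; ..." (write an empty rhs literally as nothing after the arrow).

  | abac => cbc => b
  | abb
  | ccbbb => ccbb => ccb => cc
  | acaacacc

aba->cb; bc->; cb->c; cbc->b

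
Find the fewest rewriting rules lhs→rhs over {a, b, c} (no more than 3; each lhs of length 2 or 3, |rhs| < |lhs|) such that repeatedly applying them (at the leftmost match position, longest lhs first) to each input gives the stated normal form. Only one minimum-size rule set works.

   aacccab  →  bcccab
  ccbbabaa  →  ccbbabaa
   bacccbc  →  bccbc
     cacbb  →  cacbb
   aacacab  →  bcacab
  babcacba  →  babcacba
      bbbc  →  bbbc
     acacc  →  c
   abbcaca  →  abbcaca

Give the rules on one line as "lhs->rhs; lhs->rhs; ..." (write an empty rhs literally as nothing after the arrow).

aac->bc; acc->c

  | aacccab => bcccab
  | ccbbabaa
  | bacccbc => bccbc
  | cacbb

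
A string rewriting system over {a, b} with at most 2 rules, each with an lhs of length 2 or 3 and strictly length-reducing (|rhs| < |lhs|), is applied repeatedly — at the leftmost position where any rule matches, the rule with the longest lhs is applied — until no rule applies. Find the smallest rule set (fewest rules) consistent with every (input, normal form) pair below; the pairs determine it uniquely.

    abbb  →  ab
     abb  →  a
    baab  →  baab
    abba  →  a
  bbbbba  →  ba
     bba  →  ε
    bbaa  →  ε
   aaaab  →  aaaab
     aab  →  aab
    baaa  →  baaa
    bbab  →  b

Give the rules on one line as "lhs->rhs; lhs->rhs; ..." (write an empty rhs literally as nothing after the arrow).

bb->; bba->bb

  | abbb => ab
  | abb => a
  | baab
  | abba => abb => a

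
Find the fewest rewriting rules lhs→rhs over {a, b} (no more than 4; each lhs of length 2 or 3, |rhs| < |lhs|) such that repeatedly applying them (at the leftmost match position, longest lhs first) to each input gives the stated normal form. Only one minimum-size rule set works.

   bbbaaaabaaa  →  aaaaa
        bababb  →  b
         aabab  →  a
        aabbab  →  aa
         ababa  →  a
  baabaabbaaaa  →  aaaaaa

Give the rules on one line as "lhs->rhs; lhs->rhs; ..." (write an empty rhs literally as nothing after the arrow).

  | bbbaaaabaaa => bbaaaabaaa => baaaabaaa => aaabaaa => aaaaa
  | bababb => babb => bb => b
  | aabab => aab => a
  | aabbab => aaab => aa

ab->; abb->a; ba->; bb->b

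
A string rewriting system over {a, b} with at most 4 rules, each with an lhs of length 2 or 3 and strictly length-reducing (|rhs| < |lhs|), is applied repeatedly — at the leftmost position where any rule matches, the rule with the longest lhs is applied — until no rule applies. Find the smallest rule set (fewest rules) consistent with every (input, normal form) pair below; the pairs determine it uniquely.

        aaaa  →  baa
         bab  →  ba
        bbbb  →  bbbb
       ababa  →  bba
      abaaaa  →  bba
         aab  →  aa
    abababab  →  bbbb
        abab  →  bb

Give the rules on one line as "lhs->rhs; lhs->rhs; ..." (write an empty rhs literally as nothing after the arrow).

aaa->ba; ab->a; aba->b

  | aaaa => baa
  | bab => ba
  | bbbb
  | ababa => bba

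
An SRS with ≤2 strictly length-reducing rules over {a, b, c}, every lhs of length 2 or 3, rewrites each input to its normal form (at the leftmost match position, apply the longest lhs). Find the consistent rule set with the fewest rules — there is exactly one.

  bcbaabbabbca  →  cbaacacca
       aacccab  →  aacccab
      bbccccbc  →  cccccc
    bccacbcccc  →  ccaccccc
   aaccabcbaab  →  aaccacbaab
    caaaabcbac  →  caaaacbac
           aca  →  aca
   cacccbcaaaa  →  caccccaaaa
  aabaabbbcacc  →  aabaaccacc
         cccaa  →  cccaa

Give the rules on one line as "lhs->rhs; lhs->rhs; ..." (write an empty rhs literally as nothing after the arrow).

  | bcbaabbabbca => cbaabbabbca => cbaacabbca => cbaacacca
  | aacccab
  | bbccccbc => cccccbc => cccccc
  | bccacbcccc => ccacbcccc => ccaccccc

bb->c; bc->c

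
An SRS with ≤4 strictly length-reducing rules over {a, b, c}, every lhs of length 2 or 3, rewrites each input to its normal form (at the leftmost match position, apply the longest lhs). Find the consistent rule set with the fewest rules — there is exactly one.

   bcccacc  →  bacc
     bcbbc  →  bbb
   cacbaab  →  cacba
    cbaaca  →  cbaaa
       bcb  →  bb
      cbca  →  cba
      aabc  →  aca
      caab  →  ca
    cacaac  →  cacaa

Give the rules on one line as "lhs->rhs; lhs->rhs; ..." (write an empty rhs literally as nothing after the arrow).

  | bcccacc => bccacc => bcacc => bacc
  | bcbbc => bbbc => bbb
  | cacbaab => cacba
  | cbaaca => cbaaa

aac->aa; ab->; abc->ca; bc->b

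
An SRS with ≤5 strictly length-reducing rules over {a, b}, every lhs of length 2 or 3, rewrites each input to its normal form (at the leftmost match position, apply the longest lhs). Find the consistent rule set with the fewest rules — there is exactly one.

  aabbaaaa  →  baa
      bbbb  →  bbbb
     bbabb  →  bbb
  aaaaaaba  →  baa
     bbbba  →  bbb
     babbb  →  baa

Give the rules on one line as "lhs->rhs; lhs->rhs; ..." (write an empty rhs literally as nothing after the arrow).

  | aabbaaaa => aaaaaaa => baaaaa => bbaaa => baa
  | bbbb
  | bbabb => bbb
  | aaaaaaba => baaaaba => bbaaba => baba => baa

aaa->ba; ab->a; abb->aa; bba->b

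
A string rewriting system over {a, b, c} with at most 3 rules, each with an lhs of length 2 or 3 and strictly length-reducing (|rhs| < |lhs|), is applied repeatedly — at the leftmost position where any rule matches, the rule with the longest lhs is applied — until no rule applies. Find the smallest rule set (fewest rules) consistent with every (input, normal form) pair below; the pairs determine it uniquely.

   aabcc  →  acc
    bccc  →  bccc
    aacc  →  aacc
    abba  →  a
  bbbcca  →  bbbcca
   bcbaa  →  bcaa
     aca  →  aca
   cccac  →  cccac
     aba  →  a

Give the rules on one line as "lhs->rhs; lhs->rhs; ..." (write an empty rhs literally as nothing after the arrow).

  | aabcc => acc
  | bccc
  | aacc
  | abba => ba => a

ab->; ba->a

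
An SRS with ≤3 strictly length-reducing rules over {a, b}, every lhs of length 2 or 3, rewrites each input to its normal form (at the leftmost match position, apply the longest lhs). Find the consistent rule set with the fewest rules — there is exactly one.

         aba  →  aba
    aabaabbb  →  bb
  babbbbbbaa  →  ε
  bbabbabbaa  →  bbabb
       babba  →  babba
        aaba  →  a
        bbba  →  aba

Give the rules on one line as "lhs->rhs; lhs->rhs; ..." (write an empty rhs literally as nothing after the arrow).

aa->b; aab->; bbb->ab

  | aba
  | aabaabbb => aabbb => bb
  | babbbbbbaa => baabbbbaa => bbbbaa => abbaa => abbb => aab => ε
  | bbabbabbaa => bbabbabbb => bbabbaab => bbabb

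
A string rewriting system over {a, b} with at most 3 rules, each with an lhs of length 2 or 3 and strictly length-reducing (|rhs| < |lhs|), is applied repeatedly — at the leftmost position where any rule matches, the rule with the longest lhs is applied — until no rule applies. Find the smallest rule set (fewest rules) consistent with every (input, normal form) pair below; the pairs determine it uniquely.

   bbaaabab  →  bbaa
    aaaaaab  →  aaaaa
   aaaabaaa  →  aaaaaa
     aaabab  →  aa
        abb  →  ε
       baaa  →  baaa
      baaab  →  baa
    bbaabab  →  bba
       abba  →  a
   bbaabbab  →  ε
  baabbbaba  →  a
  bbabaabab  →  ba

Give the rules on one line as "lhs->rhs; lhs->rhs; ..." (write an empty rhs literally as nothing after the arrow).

  | bbaaabab => bbaaab => bbaa
  | aaaaaab => aaaaa
  | aaaabaaa => aaaaaa
  | aaabab => aaab => aa

aab->a; abb->; bab->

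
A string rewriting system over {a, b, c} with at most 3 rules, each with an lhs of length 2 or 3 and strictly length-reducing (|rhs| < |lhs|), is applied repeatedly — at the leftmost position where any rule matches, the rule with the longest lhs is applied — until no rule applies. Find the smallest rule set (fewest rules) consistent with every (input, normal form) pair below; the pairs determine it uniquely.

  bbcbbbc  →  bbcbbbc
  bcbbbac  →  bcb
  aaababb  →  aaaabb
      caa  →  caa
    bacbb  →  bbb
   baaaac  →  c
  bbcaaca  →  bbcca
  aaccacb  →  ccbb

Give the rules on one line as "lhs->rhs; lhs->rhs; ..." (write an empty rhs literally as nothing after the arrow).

aac->c; ac->b; ba->a

  | bbcbbbc
  | bcbbbac => bcbbac => bcbac => bcac => bcb
  | aaababb => aaaabb
  | caa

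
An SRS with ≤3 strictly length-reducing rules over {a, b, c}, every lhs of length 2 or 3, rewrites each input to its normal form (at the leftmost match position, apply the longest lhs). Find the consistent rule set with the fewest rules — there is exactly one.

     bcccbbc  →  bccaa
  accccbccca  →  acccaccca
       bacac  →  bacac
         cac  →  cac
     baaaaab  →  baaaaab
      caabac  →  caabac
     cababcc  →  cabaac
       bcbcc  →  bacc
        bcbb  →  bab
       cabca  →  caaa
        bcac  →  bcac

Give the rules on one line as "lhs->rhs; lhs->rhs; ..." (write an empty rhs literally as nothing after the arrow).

abc->aa; cb->a

  | bcccbbc => bccabc => bccaa
  | accccbccca => acccaccca
  | bacac
  | cac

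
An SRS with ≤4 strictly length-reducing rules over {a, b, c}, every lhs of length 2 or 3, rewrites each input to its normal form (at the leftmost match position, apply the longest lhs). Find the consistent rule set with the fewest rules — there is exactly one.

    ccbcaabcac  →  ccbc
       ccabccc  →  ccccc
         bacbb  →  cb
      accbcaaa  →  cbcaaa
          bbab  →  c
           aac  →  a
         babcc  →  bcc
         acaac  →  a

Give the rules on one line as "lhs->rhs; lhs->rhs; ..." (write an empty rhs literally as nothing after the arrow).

  | ccbcaabcac => ccbcacac => ccbcac => ccbc
  | ccabccc => ccccc
  | bacbb => bbb => cb
  | accbcaaa => cbcaaa

ab->; ac->; bb->c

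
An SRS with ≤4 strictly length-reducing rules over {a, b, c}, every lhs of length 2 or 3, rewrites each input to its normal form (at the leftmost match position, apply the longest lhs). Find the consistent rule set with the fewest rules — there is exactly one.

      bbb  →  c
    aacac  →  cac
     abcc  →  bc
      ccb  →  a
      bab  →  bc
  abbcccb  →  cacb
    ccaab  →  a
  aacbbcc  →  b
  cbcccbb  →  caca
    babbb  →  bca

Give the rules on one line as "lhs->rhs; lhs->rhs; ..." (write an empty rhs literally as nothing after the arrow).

  | bbb => ab => c
  | aacac => cac
  | abcc => ccc => bc
  | ccb => bb => a

aa->; ab->c; bb->a; cc->b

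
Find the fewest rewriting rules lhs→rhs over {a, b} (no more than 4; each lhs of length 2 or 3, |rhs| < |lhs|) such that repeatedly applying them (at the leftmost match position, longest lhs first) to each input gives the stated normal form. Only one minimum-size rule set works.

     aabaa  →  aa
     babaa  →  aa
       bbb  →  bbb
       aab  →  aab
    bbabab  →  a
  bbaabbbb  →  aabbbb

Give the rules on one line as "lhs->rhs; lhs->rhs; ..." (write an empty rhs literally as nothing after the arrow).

  | aabaa => aa
  | babaa => aa
  | bbb
  | aab

baa->; bab->; bba->a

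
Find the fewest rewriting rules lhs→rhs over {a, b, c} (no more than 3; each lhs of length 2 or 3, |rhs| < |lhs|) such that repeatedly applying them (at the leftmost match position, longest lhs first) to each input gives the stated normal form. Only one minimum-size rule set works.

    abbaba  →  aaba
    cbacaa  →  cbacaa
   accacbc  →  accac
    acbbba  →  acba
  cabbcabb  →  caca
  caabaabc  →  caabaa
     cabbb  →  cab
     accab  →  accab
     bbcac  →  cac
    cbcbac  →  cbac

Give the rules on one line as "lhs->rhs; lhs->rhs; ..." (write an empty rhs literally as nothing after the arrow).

bb->; bc->

  | abbaba => aaba
  | cbacaa
  | accacbc => accac
  | acbbba => acba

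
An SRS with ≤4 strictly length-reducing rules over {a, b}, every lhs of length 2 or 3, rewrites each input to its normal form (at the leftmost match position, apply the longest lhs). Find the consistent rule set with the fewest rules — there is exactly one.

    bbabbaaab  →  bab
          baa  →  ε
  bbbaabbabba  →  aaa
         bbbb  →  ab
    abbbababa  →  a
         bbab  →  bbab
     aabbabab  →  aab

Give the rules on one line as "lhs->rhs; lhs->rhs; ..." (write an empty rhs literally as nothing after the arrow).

aba->a; abb->ab; baa->; bbb->a

  | bbabbaaab => bbabaaab => bbaaab => bab
  | baa => ε
  | bbbaabbabba => aaabbabba => aaababba => aaabba => aaaba => aaa
  | bbbb => ab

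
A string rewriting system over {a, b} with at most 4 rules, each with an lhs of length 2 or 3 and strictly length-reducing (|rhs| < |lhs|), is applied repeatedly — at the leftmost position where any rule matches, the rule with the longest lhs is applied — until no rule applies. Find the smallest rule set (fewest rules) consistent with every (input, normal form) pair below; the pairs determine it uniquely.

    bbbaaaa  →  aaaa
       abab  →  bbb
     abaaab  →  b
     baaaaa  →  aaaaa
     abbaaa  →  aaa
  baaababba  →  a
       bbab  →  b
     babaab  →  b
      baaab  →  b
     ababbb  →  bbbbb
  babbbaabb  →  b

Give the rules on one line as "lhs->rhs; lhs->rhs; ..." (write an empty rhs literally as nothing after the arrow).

  | bbbaaaa => bbaaaa => baaaa => aaaa
  | abab => bbb
  | abaaab => bbaab => baab => aab => ab => b
  | baaaaa => aaaaa

ab->b; aba->bb; abb->b; ba->a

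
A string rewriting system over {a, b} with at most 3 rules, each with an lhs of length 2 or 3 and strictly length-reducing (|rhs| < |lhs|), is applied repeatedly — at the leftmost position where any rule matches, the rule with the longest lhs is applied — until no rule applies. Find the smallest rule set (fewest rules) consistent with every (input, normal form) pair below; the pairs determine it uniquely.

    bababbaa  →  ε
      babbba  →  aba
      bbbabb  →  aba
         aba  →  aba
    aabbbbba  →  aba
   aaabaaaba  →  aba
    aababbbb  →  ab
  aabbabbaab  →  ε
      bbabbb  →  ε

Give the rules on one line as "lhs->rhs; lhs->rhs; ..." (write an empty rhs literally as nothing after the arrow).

aa->b; bb->; bbb->ab

  | bababbaa => babaaa => babba => baa => bb => ε
  | babbba => baaba => bbba => aba
  | bbbabb => ababb => aba
  | aba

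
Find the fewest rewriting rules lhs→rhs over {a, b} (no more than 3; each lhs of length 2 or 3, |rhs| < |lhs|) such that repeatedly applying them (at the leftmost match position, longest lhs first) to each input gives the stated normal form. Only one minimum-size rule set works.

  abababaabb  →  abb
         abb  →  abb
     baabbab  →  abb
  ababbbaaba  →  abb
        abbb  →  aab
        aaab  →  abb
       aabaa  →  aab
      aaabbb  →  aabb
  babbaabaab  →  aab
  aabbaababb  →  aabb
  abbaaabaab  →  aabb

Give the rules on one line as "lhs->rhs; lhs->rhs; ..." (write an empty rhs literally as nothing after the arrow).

  | abababaabb => abbabaabb => abbbaabb => aabaabb => aababb => aabbb => aaab => abb
  | abb
  | baabbab => babbab => bbbab => abab => abb
  | ababbbaaba => abbbbaaba => aabbaaba => aabbaba => aabbba => aaaba => abba => abb

aaa->ab; ba->b; bbb->ab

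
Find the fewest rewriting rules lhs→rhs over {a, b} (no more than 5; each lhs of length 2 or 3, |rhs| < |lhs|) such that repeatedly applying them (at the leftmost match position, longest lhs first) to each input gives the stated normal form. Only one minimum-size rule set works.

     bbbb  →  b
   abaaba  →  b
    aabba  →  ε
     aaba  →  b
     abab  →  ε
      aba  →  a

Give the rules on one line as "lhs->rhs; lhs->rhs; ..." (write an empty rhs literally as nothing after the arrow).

aa->; ab->; ba->b; bb->a

  | bbbb => abb => b
  | abaaba => aaba => ba => b
  | aabba => bba => aa => ε
  | aaba => ba => b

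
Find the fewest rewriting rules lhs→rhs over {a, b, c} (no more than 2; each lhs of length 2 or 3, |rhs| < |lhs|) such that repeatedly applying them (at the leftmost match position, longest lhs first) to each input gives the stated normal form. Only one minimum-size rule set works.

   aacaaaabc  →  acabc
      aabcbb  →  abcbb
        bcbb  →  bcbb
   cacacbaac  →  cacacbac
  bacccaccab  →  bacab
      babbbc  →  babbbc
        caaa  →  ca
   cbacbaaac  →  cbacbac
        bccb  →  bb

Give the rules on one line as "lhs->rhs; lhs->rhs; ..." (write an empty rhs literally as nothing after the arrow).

  | aacaaaabc => acaaaabc => acaaabc => acaabc => acabc
  | aabcbb => abcbb
  | bcbb
  | cacacbaac => cacacbac

aa->a; cc->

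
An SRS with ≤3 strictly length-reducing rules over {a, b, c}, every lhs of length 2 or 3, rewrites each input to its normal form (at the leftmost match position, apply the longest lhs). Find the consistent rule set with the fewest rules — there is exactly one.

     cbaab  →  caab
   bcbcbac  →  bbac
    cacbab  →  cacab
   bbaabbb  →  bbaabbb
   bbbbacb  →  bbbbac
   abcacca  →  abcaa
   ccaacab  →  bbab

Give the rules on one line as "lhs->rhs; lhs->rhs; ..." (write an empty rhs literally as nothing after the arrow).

  | cbaab => caab
  | bcbcbac => bccbac => bbac
  | cacbab => cacab
  | bbaabbb

aac->bb; cb->c; cc->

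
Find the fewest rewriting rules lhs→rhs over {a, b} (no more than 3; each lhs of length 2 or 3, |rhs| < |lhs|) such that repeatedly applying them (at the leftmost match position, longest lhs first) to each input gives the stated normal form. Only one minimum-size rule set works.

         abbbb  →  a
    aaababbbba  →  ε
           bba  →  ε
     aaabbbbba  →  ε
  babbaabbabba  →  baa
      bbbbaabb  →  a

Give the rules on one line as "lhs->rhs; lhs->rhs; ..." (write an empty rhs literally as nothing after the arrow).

aaa->b; bb->; bba->

  | abbbb => abb => a
  | aaababbbba => bbabbbba => bbbba => bba => ε
  | bba => ε
  | aaabbbbba => bbbbbba => bbbba => bba => ε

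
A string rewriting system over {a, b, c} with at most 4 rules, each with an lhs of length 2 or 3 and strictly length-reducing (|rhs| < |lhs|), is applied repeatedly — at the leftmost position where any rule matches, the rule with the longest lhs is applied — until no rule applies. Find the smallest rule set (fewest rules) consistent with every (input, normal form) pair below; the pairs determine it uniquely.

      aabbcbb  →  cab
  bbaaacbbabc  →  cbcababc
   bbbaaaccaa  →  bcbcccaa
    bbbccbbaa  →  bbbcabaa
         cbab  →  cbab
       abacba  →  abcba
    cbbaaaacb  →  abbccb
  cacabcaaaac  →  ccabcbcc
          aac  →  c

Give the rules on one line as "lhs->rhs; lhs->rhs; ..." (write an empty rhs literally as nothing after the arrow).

  | aabbcbb => aabbab => aacab => acab => cab
  | bbaaacbbabc => caaacbbabc => cbccbbabc => cbcababc
  | bbbaaaccaa => bcaaaccaa => bcbcccaa
  | bbbccbbaa => bbbcabaa

aaa->bc; ac->c; bba->ca; cbb->ab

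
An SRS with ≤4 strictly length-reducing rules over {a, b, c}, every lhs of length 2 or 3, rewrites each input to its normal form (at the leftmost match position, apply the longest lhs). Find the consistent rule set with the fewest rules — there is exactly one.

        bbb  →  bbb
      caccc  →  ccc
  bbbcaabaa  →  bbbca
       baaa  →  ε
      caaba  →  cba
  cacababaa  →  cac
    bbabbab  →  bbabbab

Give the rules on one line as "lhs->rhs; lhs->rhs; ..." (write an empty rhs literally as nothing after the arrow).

  | bbb
  | caccc => ccc
  | bbbcaabaa => bbbcbaa => bbbca
  | baaa => aa => ε

aa->; acc->c; baa->a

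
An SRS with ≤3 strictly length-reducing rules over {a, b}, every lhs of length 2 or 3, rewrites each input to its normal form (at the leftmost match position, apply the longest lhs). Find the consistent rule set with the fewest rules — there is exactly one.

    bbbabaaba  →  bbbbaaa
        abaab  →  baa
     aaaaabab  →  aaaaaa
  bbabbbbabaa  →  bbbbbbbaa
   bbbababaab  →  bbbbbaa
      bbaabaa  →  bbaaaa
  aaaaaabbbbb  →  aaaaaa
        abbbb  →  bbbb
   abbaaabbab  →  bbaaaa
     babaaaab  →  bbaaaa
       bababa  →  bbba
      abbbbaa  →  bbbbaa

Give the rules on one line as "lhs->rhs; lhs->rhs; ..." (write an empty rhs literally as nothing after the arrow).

aab->aa; ab->b

  | bbbabaaba => bbbbaaba => bbbbaaa
  | abaab => baab => baa
  | aaaaabab => aaaaaab => aaaaaa
  | bbabbbbabaa => bbbbbbabaa => bbbbbbbaa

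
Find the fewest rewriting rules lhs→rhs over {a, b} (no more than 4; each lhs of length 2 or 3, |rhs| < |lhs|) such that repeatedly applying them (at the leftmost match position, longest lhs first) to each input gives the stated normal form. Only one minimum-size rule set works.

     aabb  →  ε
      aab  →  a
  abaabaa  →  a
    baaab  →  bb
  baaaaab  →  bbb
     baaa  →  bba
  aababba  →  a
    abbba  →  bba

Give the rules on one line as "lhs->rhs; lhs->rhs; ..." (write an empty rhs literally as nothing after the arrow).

aaa->a; ab->; baa->bb

  | aabb => ab => ε
  | aab => a
  | abaabaa => aabaa => aaa => a
  | baaab => bbab => bb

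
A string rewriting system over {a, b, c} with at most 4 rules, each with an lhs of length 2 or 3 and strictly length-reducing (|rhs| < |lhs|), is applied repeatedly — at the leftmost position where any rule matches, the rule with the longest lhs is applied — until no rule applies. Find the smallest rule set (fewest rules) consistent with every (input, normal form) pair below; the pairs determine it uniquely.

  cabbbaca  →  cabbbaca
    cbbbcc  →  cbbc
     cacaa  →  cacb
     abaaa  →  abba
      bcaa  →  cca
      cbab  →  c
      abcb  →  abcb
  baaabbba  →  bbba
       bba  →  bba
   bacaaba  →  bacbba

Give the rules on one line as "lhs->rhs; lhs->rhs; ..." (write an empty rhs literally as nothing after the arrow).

aa->b; bab->; bca->cc; bcc->c

  | cabbbaca
  | cbbbcc => cbbc
  | cacaa => cacb
  | abaaa => abba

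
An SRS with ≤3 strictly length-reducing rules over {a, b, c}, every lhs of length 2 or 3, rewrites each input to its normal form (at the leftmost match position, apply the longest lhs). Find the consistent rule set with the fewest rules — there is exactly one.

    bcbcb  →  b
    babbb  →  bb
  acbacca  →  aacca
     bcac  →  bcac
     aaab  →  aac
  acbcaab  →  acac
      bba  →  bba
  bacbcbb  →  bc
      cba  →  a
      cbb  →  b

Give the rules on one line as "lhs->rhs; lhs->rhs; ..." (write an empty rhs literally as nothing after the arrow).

ab->c; cb->

  | bcbcb => bcb => b
  | babbb => bcbb => bb
  | acbacca => aacca
  | bcac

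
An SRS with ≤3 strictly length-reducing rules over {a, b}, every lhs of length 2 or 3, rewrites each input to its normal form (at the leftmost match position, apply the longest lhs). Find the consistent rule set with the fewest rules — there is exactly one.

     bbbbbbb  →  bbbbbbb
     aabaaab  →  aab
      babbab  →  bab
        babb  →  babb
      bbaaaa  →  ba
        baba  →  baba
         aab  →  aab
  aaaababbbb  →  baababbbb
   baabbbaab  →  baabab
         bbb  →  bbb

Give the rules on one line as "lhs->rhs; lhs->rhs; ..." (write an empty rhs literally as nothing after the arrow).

aaa->ba; bba->

  | bbbbbbb
  | aabaaab => aabbab => aab
  | babbab => bab
  | babb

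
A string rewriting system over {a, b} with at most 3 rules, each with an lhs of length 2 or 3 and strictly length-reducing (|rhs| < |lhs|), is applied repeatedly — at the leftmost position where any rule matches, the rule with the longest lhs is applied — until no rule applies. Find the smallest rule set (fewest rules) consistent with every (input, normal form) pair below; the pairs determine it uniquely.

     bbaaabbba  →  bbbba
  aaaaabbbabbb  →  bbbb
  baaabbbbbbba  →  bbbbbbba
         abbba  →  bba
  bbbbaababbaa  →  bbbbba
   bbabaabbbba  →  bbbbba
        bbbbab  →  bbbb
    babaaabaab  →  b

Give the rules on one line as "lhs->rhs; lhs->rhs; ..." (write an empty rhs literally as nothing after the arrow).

  | bbaaabbba => bbaabbba => bbabbba => bbbba
  | aaaaabbbabbb => aaaabbbabbb => aaabbbabbb => aabbbabbb => abbbabbb => bbabbb => bbbb
  | baaabbbbbbba => baabbbbbbba => babbbbbbba => bbbbbbba
  | abbba => bba

aa->a; ab->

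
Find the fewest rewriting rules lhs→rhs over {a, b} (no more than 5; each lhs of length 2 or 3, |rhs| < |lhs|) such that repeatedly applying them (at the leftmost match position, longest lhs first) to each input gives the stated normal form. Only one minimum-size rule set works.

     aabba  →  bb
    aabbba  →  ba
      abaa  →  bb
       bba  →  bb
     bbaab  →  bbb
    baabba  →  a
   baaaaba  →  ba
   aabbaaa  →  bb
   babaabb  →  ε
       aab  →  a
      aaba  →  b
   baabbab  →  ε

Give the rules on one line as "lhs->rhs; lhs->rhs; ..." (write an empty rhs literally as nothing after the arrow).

  | aabba => aba => bb
  | aabbba => abba => ba
  | abaa => bba => bb
  | bba => bb

ab->; aba->bb; bab->; bba->bb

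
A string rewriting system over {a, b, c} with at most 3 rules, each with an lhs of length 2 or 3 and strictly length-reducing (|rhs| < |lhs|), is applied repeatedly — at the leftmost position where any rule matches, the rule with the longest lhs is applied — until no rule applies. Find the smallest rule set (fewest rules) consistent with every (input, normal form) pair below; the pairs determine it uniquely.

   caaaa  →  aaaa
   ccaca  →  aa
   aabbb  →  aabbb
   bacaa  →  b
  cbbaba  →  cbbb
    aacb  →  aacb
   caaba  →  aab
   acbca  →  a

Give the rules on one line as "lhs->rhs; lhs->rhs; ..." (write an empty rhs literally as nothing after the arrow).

ba->b; ca->a; cba->

  | caaaa => aaaa
  | ccaca => caca => aca => aa
  | aabbb
  | bacaa => bcaa => baa => ba => b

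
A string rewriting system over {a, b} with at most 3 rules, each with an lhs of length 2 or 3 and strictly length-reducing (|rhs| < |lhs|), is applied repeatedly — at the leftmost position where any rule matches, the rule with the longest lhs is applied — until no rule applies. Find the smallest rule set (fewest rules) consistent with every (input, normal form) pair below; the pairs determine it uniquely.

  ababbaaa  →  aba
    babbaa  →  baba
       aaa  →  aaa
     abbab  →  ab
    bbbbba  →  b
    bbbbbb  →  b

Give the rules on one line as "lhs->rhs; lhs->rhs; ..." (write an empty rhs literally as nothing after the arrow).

  | ababbaaa => ababaa => aba
  | babbaa => baba
  | aaa
  | abbab => abb => ab

baa->; bb->b; bba->b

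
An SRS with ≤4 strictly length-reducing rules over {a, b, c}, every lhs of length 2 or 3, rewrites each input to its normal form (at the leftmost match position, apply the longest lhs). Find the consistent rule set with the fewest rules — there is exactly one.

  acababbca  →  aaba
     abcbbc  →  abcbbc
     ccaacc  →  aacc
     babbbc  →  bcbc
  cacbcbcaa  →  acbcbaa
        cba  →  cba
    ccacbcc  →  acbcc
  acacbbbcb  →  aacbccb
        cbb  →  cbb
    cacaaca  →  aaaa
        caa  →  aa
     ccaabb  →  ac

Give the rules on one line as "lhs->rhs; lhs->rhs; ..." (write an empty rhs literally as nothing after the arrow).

  | acababbca => aababbca => aabcca => aabca => aaba
  | abcbbc
  | ccaacc => caacc => aacc
  | babbbc => bcbc

abb->c; bbb->bc; ca->a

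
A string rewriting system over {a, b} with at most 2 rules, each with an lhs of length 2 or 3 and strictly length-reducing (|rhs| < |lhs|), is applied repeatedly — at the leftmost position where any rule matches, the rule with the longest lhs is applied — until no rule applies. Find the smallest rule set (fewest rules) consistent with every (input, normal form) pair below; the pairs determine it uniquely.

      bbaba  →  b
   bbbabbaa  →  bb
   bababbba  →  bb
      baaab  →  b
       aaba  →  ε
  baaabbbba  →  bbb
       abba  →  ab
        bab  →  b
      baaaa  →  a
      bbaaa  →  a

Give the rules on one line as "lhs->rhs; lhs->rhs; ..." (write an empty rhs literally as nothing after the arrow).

aa->; ba->

  | bbaba => bba => b
  | bbbabbaa => bbbbaa => bbba => bb
  | bababbba => babbba => bbba => bb
  | baaab => aab => b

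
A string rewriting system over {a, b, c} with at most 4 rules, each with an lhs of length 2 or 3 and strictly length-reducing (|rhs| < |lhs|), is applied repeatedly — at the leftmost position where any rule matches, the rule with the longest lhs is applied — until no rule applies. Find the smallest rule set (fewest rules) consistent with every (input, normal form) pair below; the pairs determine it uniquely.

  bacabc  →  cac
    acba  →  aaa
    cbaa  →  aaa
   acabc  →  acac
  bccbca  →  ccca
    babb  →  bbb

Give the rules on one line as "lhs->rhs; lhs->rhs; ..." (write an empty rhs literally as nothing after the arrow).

  | bacabc => bcabc => cabc => cac
  | acba => aaa
  | cbaa => aaa
  | acabc => acac

ba->b; bc->c; cba->aa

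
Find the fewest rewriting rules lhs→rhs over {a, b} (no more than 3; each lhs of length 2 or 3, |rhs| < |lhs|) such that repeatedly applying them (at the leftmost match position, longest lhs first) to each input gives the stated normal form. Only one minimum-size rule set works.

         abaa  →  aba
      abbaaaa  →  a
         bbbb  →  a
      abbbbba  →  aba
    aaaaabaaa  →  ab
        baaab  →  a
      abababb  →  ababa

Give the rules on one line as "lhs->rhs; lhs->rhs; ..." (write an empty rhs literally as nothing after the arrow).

  | abaa => aba
  | abbaaaa => aaaaaa => bbaaa => aaaa => bba => aa => a
  | bbbb => abb => aa => a
  | abbbbba => aabbba => abbba => aaba => aba

aa->a; aaa->bb; bb->a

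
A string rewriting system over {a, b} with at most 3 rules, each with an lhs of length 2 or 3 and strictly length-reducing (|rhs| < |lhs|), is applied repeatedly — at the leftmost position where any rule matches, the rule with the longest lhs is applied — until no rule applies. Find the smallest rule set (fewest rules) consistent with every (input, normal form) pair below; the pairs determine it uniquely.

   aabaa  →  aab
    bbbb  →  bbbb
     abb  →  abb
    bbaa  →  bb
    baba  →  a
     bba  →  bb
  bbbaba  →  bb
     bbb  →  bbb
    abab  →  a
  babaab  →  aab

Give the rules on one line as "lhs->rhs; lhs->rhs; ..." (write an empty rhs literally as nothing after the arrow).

ba->b; bab->

  | aabaa => aaba => aab
  | bbbb
  | abb
  | bbaa => bba => bb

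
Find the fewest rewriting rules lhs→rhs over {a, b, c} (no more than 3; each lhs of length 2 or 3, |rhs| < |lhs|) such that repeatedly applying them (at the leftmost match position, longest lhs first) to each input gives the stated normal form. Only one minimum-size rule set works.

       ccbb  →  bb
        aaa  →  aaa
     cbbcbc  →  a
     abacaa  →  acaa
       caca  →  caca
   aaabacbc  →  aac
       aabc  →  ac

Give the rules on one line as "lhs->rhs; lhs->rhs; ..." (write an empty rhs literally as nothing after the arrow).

ab->; bc->a; cb->b

  | ccbb => cbb => bb
  | aaa
  | cbbcbc => bbcbc => babc => bc => a
  | abacaa => acaa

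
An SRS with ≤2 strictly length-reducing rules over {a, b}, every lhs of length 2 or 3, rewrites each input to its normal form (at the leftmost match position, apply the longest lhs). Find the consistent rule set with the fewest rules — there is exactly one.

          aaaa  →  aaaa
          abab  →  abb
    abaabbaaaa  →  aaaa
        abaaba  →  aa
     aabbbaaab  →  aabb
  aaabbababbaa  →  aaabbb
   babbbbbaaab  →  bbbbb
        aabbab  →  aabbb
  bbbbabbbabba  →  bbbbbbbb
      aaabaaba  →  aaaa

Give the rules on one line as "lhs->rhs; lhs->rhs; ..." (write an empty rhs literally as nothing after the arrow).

  | aaaa
  | abab => abb
  | abaabbaaaa => aabbaaaa => aabaaa => aaaa
  | abaaba => aaba => aa

ba->; bab->bb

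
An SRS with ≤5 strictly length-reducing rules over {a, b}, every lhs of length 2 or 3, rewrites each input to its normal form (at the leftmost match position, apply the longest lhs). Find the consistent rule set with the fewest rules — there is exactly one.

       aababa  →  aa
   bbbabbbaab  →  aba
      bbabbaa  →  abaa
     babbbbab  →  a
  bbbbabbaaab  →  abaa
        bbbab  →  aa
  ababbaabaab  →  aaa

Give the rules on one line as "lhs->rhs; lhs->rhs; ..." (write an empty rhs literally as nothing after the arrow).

  | aababa => aaba => aa
  | bbbabbbaab => ababbbaab => aabbaab => abaab => aba
  | bbabbaa => aabbaa => abaa
  | babbbbab => abbbab => bbab => aab => a

aab->a; abb->b; bab->a; bb->a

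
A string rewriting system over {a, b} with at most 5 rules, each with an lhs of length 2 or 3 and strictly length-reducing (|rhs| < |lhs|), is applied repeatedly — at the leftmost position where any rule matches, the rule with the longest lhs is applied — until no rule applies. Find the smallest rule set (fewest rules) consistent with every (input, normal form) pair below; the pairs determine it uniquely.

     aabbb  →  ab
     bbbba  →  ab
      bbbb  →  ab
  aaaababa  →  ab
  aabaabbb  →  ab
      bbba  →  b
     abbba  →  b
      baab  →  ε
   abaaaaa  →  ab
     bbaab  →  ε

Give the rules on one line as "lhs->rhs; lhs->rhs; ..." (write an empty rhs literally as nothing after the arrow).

aa->b; ba->b; bb->; bbb->a

  | aabbb => bbbb => ab
  | bbbba => aba => ab
  | bbbb => ab
  | aaaababa => baababa => bababa => bbaba => aba => ab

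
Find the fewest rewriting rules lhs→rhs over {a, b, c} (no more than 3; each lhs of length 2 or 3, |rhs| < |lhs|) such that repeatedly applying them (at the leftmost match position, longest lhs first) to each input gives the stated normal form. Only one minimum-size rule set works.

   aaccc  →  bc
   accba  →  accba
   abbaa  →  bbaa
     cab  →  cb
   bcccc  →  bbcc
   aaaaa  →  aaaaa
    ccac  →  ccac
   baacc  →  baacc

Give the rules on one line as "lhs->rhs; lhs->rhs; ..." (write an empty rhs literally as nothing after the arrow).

ab->b; ccc->bc

  | aaccc => aabc => abc => bc
  | accba
  | abbaa => bbaa
  | cab => cb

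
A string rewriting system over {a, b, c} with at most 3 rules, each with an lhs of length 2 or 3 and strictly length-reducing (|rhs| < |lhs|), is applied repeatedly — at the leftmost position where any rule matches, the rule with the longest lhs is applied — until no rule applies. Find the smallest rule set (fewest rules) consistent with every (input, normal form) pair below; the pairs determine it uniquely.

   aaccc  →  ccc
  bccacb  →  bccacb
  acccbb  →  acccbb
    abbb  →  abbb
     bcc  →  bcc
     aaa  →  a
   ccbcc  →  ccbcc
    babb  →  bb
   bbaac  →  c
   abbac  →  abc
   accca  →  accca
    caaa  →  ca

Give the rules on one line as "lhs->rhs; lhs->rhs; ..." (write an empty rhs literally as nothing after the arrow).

aa->; ba->

  | aaccc => ccc
  | bccacb
  | acccbb
  | abbb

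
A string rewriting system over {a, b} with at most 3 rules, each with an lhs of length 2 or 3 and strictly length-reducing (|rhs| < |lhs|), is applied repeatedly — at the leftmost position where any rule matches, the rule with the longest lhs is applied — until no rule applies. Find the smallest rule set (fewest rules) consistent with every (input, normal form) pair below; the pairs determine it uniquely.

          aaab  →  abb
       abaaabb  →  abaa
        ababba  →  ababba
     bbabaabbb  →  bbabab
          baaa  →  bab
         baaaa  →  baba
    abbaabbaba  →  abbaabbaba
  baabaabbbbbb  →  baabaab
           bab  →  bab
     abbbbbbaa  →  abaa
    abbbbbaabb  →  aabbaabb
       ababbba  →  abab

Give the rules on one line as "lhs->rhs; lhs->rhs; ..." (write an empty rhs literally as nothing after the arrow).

  | aaab => abb
  | abaaabb => ababbb => abaa
  | ababba
  | bbabaabbb => bbabaaa => bbabab

aaa->ab; bbb->a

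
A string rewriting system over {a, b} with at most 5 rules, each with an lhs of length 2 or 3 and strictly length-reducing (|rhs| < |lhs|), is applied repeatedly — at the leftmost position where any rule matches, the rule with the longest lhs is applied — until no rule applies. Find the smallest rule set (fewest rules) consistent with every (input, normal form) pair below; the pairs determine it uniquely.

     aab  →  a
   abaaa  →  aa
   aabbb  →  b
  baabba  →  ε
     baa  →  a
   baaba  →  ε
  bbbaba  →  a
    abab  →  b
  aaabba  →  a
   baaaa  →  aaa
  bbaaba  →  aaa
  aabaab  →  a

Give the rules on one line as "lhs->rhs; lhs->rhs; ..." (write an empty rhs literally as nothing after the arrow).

  | aab => a
  | abaaa => aa
  | aabbb => abb => b
  | baabba => abba => ba => ε

ab->; aba->; ba->; bab->aa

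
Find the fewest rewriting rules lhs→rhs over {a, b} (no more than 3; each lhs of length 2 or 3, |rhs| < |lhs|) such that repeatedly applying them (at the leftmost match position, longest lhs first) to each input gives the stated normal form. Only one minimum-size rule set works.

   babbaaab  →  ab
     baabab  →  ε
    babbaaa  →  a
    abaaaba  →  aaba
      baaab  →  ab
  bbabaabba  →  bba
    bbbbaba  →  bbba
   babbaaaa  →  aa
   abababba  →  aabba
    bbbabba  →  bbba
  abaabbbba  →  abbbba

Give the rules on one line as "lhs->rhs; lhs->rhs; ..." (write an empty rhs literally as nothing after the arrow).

  | babbaaab => baaab => ab
  | baabab => bab => ε
  | babbaaa => baaa => a
  | abaaaba => aaba

baa->; bab->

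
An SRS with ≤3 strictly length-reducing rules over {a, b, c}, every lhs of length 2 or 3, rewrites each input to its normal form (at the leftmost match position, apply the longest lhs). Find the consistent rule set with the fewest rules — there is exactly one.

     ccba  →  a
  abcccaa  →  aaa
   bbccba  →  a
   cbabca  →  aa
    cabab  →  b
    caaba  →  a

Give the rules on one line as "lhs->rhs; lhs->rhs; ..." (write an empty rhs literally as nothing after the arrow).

aab->b; ba->a; ca->a

  | ccba => cca => ca => a
  | abcccaa => abccaa => abcaa => abaa => aaa
  | bbccba => bbcca => bbca => bba => ba => a
  | cbabca => cabca => abca => aba => aa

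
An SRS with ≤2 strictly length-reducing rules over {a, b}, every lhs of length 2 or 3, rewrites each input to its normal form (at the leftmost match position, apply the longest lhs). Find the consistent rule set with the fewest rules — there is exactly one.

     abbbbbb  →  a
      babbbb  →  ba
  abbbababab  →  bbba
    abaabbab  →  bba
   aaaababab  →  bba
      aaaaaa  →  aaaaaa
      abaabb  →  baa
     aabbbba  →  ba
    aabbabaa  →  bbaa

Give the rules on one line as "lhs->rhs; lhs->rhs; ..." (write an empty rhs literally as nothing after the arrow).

ab->a; aba->ba

  | abbbbbb => abbbbb => abbbb => abbb => abb => ab => a
  | babbbb => babbb => babb => bab => ba
  | abbbababab => abbababab => abababab => bababab => bbabab => bbbab => bbba
  | abaabbab => baabbab => baabab => babab => bbab => bba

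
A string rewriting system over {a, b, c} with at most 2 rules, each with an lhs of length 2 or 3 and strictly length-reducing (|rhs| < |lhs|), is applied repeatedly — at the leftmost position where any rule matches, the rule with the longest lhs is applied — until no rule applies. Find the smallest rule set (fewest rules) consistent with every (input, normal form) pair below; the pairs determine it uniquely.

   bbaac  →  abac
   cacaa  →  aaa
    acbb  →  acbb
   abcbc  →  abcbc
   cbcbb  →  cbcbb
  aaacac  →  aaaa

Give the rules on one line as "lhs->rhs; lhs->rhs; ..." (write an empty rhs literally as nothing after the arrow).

bba->ab; cac->a

  | bbaac => abac
  | cacaa => aaa
  | acbb
  | abcbc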